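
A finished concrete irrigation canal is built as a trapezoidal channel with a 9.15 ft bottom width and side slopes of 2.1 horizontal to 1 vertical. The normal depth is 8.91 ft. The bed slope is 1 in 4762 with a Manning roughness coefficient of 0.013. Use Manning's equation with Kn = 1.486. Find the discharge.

Q = 1190 ft³/s

With bottom width b = 9.15 ft and side slope z = 2.1: A = (b + zy)y = (9.15 + 2.1×8.91)×8.91 = 248.2 ft²; P = b + 2y√(1+z²) = 9.15 + 2×8.91×2.326 = 50.6 ft.
Hydraulic radius R = A/P = 248.2/50.6 = 4.906 ft.
Manning's equation: Q = (1.486/n) A R^(2/3) S^(1/2) = (1.486/0.013) × 248.2 × 4.906^(2/3) × 0.00021^(1/2) = 1190 ft³/s.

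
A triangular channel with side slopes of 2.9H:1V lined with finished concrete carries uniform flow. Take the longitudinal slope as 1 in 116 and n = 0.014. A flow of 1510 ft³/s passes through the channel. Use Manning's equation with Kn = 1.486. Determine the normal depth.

y_n = 5.34 ft

Manning's equation rearranged: A R^(2/3) = nQ / (1.486·√S) = 0.014 × 1510 / (1.486 × √0.008621) = 153.2.
At y = 6.14 ft: A R^(2/3) = 222.4 — over.
At y = 5.34 ft: A R^(2/3) = 153.3 — ≈ 153.2.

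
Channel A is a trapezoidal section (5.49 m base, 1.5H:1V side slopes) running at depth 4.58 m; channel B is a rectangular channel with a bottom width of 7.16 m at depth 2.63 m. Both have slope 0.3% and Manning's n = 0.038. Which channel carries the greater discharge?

channel A

Channel A: With bottom width b = 5.49 m and side slope z = 1.5: A = (b + zy)y = (5.49 + 1.5×4.58)×4.58 = 56.61 m²; P = b + 2y√(1+z²) = 5.49 + 2×4.58×1.803 = 22 m. Hydraulic radius R = A/P = 56.61/22 = 2.573 m. Q_A = (1/0.038)·56.61·2.573^(2/3)·√0.003 = 153.2 m³/s.
Channel B: Flow area A = b·y = 7.16 × 2.63 = 18.83 m². Wetted perimeter P = b + 2y = 7.16 + 2×2.63 = 12.42 m. Hydraulic radius R = A/P = 18.83/12.42 = 1.516 m. Q_B = (1/0.038)·18.83·1.516^(2/3)·√0.003 = 35.82 m³/s.
Q_A = 153.2 m³/s vs Q_B = 35.82 m³/s, so channel A carries more.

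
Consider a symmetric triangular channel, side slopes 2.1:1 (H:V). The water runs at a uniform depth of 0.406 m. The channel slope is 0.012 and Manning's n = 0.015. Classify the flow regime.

supercritical

For a triangular section with side slope z = 2.1: A = zy² = 2.1×0.406² = 0.3462 m²; P = 2y√(1+z²) = 2×0.406×2.326 = 1.889 m.
Hydraulic radius R = A/P = 0.3462/1.889 = 0.1833 m.
V = (1/n) R^(2/3) √S = (1/0.015) × 0.1833^(2/3) × √0.012 = 2.356 m/s. Hydraulic depth D_h = A/T = 0.3462/1.705 = 0.203 m.
Froude number Fr = V/√(g·D_h) = 2.356/√(9.81×0.203) = 1.67, which is greater than 1, so the flow is supercritical.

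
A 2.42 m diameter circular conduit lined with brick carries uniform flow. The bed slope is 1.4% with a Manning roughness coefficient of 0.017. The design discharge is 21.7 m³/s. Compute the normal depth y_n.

y_n = 1.88 m

Manning's equation rearranged: A R^(2/3) = nQ / (1·√S) = 0.017 × 21.7 / (√0.014) = 3.118.
Try y = 2.07 m: A R^(2/3) = 3.406 — too large.
Try y = 1.55 m: A R^(2/3) = 2.437 — too small.
Try y = 1.88 m: A R^(2/3) = 3.121 — matches.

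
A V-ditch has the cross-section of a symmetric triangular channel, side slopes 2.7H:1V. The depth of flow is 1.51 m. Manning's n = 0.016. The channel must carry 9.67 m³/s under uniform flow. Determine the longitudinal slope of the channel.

For a triangular section with side slope z = 2.7: A = zy² = 2.7×1.51² = 6.156 m²; P = 2y√(1+z²) = 2×1.51×2.879 = 8.695 m.
Hydraulic radius R = A/P = 6.156/8.695 = 0.708 m.
From Manning's equation, S = [nQ / (1 A R^(2/3))]² = [0.016 × 9.67 / (1 × 6.156 × 0.708^(2/3))]² = 0.001.

S = 0.001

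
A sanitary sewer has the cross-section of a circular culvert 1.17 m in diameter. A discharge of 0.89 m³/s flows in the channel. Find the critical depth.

At critical depth, Q² T / (g A³) = 1, i.e. A³/T = Q²/g = 0.89²/9.81 = 0.08074.
Trying y = 0.414 m: A³/T = 0.03525 — short.
Trying y = 0.57 m: A³/T = 0.1202 — over.
Trying y = 0.514 m: A³/T = 0.08095 — ≈ 0.08074.

y_c = 0.514 m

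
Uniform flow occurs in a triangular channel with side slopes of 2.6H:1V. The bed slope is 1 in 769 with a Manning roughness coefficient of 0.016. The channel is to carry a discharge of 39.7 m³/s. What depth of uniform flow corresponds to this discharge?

y_n = 2.48 m

Manning's equation rearranged: A R^(2/3) = nQ / (1·√S) = 0.016 × 39.7 / (√0.0013) = 17.61.
Try y = 2.22 m: A R^(2/3) = 13.12 — too small.
Try y = 2.48 m: A R^(2/3) = 17.63 — close enough.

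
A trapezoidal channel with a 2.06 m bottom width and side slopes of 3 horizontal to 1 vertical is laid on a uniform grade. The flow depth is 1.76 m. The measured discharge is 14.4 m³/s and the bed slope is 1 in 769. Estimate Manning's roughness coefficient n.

With bottom width b = 2.06 m and side slope z = 3: A = (b + zy)y = (2.06 + 3×1.76)×1.76 = 12.92 m²; P = b + 2y√(1+z²) = 2.06 + 2×1.76×3.162 = 13.19 m.
Hydraulic radius R = A/P = 12.92/13.19 = 0.9793 m.
Rearranging Manning's equation: n = (1/Q) A R^(2/3) S^(1/2) = (1/14.4) × 12.92 × 0.9793^(2/3) × √0.0013 = 0.0319.

n = 0.0319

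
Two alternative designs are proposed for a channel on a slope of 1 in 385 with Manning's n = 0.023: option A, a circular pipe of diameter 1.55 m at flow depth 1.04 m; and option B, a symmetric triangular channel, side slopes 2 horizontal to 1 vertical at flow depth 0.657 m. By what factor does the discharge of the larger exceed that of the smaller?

Channel A: For a circular section of diameter D = 1.55 m at depth y = 1.04 m, the central angle is θ = 2 arccos(1 − 2y/D) = 3.84 rad. Then A = (D²/8)(θ − sin θ) = 1.346 m² and P = Dθ/2 = 2.976 m. Hydraulic radius R = A/P = 1.346/2.976 = 0.4524 m. Q_A = (1/0.023)·1.346·0.4524^(2/3)·√0.002597 = 1.758 m³/s.
Channel B: For a triangular section with side slope z = 2: A = zy² = 2×0.657² = 0.8633 m²; P = 2y√(1+z²) = 2×0.657×2.236 = 2.938 m. Hydraulic radius R = A/P = 0.8633/2.938 = 0.2938 m. Q_B = (1/0.023)·0.8633·0.2938^(2/3)·√0.002597 = 0.8455 m³/s.
The larger discharge is 1.758 m³/s and the smaller is 0.8455 m³/s; the ratio is 2.08.

2.08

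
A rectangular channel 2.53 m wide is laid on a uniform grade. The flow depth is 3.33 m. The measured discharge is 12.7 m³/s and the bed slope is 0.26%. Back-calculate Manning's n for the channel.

Flow area A = b·y = 2.53 × 3.33 = 8.425 m². Wetted perimeter P = b + 2y = 2.53 + 2×3.33 = 9.19 m.
Hydraulic radius R = A/P = 8.425/9.19 = 0.9167 m.
Rearranging Manning's equation: n = (1/Q) A R^(2/3) S^(1/2) = (1/12.7) × 8.425 × 0.9167^(2/3) × √0.0026 = 0.0319.

n = 0.0319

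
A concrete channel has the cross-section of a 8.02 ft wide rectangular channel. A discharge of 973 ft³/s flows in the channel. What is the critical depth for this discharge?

y_c = 7.7 ft

For a rectangular channel, critical depth y_c = (q²/g)^(1/3) where q = Q/b = 973/8.02 = 121.3 ft²/s.
So y_c = (121.3²/32.2)^(1/3) = 7.7 ft.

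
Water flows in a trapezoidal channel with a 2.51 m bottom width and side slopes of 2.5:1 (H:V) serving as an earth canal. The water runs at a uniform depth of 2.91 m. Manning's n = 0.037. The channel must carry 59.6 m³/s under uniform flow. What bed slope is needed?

With bottom width b = 2.51 m and side slope z = 2.5: A = (b + zy)y = (2.51 + 2.5×2.91)×2.91 = 28.47 m²; P = b + 2y√(1+z²) = 2.51 + 2×2.91×2.693 = 18.18 m.
Hydraulic radius R = A/P = 28.47/18.18 = 1.566 m.
From Manning's equation, S = [nQ / (1 A R^(2/3))]² = [0.037 × 59.6 / (1 × 28.47 × 1.566^(2/3))]² = 0.0033.

S = 0.0033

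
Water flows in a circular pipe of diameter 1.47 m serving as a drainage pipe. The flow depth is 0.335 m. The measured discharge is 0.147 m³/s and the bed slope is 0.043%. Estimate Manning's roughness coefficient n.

For a circular section of diameter D = 1.47 m at depth y = 0.335 m, the central angle is θ = 2 arccos(1 − 2y/D) = 1.991 rad. Then A = (D²/8)(θ − sin θ) = 0.2911 m² and P = Dθ/2 = 1.463 m.
Hydraulic radius R = A/P = 0.2911/1.463 = 0.1989 m.
Rearranging Manning's equation: n = (1/Q) A R^(2/3) S^(1/2) = (1/0.147) × 0.2911 × 0.1989^(2/3) × √0.00043 = 0.014.

n = 0.014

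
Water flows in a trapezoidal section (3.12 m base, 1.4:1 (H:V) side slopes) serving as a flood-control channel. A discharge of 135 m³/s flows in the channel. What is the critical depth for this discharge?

At critical depth, Q² T / (g A³) = 1, i.e. A³/T = Q²/g = 135²/9.81 = 1858.
Try y = 2.63 m: A³/T = 546.1 — low.
Try y = 4.25 m: A³/T = 3813 — high.
Try y = 3.57 m: A³/T = 1856 — close enough.

y_c = 3.57 m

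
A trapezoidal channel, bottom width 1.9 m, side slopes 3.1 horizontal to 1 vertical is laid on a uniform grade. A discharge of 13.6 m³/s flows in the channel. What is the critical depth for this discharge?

At critical depth, Q² T / (g A³) = 1, i.e. A³/T = Q²/g = 13.6²/9.81 = 18.85.
At y = 0.923 m: A³/T = 11.13 — low.
At y = 1.19 m: A³/T = 31.71 — high.
At y = 1.05 m: A³/T = 18.86 — matches.

y_c = 1.05 m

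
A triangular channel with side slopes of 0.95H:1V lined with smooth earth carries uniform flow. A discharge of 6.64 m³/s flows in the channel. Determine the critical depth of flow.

At critical depth, Q² T / (g A³) = 1, i.e. A³/T = Q²/g = 6.64²/9.81 = 4.494.
Trying y = 1.37 m: A³/T = 2.178 — too small.
Trying y = 1.58 m: A³/T = 4.443 — close enough.

y_c = 1.58 m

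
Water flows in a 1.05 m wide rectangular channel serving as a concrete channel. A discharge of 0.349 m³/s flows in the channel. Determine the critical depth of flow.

y_c = 0.224 m

For a rectangular channel, critical depth y_c = (q²/g)^(1/3) where q = Q/b = 0.349/1.05 = 0.3324 m²/s.
So y_c = (0.3324²/9.81)^(1/3) = 0.224 m.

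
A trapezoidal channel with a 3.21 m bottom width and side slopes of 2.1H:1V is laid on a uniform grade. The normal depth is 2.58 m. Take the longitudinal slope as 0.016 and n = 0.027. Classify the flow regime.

supercritical

With bottom width b = 3.21 m and side slope z = 2.1: A = (b + zy)y = (3.21 + 2.1×2.58)×2.58 = 22.26 m²; P = b + 2y√(1+z²) = 3.21 + 2×2.58×2.326 = 15.21 m.
Hydraulic radius R = A/P = 22.26/15.21 = 1.463 m.
V = (1/n) R^(2/3) √S = (1/0.027) × 1.463^(2/3) × √0.016 = 6.038 m/s. Hydraulic depth D_h = A/T = 22.26/14.05 = 1.585 m.
Froude number Fr = V/√(g·D_h) = 6.038/√(9.81×1.585) = 1.53, which is greater than 1, so the flow is supercritical.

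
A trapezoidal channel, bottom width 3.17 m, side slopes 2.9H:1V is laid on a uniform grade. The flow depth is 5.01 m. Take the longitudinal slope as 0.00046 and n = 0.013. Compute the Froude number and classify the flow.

With bottom width b = 3.17 m and side slope z = 2.9: A = (b + zy)y = (3.17 + 2.9×5.01)×5.01 = 88.67 m²; P = b + 2y√(1+z²) = 3.17 + 2×5.01×3.068 = 33.91 m.
Hydraulic radius R = A/P = 88.67/33.91 = 2.615 m.
V = (1/n) R^(2/3) √S = (1/0.013) × 2.615^(2/3) × √0.00046 = 3.132 m/s. Hydraulic depth D_h = A/T = 88.67/32.23 = 2.751 m.
Froude number Fr = V/√(g·D_h) = 3.132/√(9.81×2.751) = 0.603, which is less than 1, so the flow is subcritical.

subcritical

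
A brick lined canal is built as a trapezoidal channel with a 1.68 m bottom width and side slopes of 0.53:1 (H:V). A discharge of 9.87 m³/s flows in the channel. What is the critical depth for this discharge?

At critical depth, Q² T / (g A³) = 1, i.e. A³/T = Q²/g = 9.87²/9.81 = 9.93.
Trying y = 1.06 m: A³/T = 4.786 — too small.
Trying y = 1.62 m: A³/T = 20.47 — too large.
Trying y = 1.31 m: A³/T = 9.806 — ≈ 9.93.

y_c = 1.31 m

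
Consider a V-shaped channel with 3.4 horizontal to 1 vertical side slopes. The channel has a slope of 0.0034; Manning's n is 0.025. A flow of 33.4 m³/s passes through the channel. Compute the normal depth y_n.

Manning's equation rearranged: A R^(2/3) = nQ / (1·√S) = 0.025 × 33.4 / (√0.0034) = 14.32.
At y = 1.69 m: A R^(2/3) = 8.443 — low.
At y = 2.56 m: A R^(2/3) = 25.55 — high.
At y = 2.06 m: A R^(2/3) = 14.31 — matches.

y_n = 2.06 m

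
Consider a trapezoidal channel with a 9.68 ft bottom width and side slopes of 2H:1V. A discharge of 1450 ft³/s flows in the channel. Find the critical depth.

At critical depth, Q² T / (g A³) = 1, i.e. A³/T = Q²/g = 1450²/32.2 = 65300.
Trying y = 5.17 ft: A³/T = 36520 — low.
Trying y = 6.84 ft: A³/T = 110100 — high.
Trying y = 6 ft: A³/T = 65350 — ≈ 65300.

y_c = 6 ft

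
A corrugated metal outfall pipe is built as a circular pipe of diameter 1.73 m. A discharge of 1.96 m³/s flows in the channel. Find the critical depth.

At critical depth, Q² T / (g A³) = 1, i.e. A³/T = Q²/g = 1.96²/9.81 = 0.3916.
At y = 0.58 m: A³/T = 0.2023 — short.
At y = 0.688 m: A³/T = 0.3905 — matches.

y_c = 0.688 m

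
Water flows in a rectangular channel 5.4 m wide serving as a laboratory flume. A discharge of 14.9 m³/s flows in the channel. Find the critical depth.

For a rectangular channel, critical depth y_c = (q²/g)^(1/3) where q = Q/b = 14.9/5.4 = 2.759 m²/s.
So y_c = (2.759²/9.81)^(1/3) = 0.919 m.

y_c = 0.919 m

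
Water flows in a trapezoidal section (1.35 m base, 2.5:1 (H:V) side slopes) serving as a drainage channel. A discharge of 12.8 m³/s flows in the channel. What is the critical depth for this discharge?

At critical depth, Q² T / (g A³) = 1, i.e. A³/T = Q²/g = 12.8²/9.81 = 16.7.
At y = 0.831 m: A³/T = 4.197 — too small.
At y = 1.16 m: A³/T = 16.76 — ≈ 16.7.

y_c = 1.16 m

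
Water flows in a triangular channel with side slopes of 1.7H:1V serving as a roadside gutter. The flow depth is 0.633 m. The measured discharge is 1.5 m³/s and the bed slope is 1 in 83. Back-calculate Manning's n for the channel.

For a triangular section with side slope z = 1.7: A = zy² = 1.7×0.633² = 0.6812 m²; P = 2y√(1+z²) = 2×0.633×1.972 = 2.497 m.
Hydraulic radius R = A/P = 0.6812/2.497 = 0.2728 m.
Rearranging Manning's equation: n = (1/Q) A R^(2/3) S^(1/2) = (1/1.5) × 0.6812 × 0.2728^(2/3) × √0.01205 = 0.021.

n = 0.021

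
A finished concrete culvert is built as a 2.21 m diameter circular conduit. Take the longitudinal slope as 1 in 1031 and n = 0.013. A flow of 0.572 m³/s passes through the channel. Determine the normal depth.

y_n = 0.454 m

Manning's equation rearranged: A R^(2/3) = nQ / (1·√S) = 0.013 × 0.572 / (√0.0009699) = 0.2388.
Trying y = 0.366 m: A R^(2/3) = 0.1539 — too small.
Trying y = 0.547 m: A R^(2/3) = 0.3468 — too large.
Trying y = 0.454 m: A R^(2/3) = 0.2388 — ≈ 0.2388.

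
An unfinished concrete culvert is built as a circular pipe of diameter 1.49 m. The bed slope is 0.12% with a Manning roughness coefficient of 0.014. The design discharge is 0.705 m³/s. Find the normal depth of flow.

y_n = 0.575 m

Manning's equation rearranged: A R^(2/3) = nQ / (1·√S) = 0.014 × 0.705 / (√0.0012) = 0.2849.
At y = 0.706 m: A R^(2/3) = 0.4116 — too large.
At y = 0.479 m: A R^(2/3) = 0.202 — too small.
At y = 0.575 m: A R^(2/3) = 0.2848 — matches.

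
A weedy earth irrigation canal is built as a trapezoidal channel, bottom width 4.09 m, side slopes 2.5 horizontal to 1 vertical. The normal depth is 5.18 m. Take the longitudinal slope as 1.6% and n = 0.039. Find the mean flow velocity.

With bottom width b = 4.09 m and side slope z = 2.5: A = (b + zy)y = (4.09 + 2.5×5.18)×5.18 = 88.27 m²; P = b + 2y√(1+z²) = 4.09 + 2×5.18×2.693 = 31.99 m.
Hydraulic radius R = A/P = 88.27/31.99 = 2.76 m.
From Manning's equation, V = (1/n) R^(2/3) S^(1/2) = (1/0.039) × 2.76^(2/3) × 0.016^(1/2) = 6.38 m/s.

V = 6.38 m/s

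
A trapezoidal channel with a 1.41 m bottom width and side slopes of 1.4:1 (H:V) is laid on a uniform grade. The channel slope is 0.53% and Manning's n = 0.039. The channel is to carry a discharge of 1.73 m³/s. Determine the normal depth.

y_n = 0.685 m

Manning's equation rearranged: A R^(2/3) = nQ / (1·√S) = 0.039 × 1.73 / (√0.0053) = 0.9268.
Trying y = 0.772 m: A R^(2/3) = 1.167 — over.
Trying y = 0.565 m: A R^(2/3) = 0.6418 — short.
Trying y = 0.685 m: A R^(2/3) = 0.9256 — close enough.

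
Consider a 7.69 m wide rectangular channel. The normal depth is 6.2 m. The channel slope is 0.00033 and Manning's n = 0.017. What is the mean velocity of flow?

V = 1.9 m/s

Flow area A = b·y = 7.69 × 6.2 = 47.68 m². Wetted perimeter P = b + 2y = 7.69 + 2×6.2 = 20.09 m.
Hydraulic radius R = A/P = 47.68/20.09 = 2.373 m.
From Manning's equation, V = (1/n) R^(2/3) S^(1/2) = (1/0.017) × 2.373^(2/3) × 0.00033^(1/2) = 1.9 m/s.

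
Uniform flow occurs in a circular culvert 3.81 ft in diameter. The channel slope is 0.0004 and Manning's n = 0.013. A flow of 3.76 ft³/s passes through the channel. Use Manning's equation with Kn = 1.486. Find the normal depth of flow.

Manning's equation rearranged: A R^(2/3) = nQ / (1.486·√S) = 0.013 × 3.76 / (1.486 × √0.0004) = 1.645.
Try y = 0.68 ft: A R^(2/3) = 0.7667 — too small.
Try y = 1.26 ft: A R^(2/3) = 2.606 — too large.
Try y = 0.994 ft: A R^(2/3) = 1.645 — matches.

y_n = 0.994 ft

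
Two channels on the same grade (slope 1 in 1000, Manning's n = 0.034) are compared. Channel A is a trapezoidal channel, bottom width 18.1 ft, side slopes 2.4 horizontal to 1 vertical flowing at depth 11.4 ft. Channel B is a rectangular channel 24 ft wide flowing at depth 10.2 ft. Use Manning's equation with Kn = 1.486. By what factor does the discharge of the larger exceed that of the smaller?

Channel A: With bottom width b = 18.1 ft and side slope z = 2.4: A = (b + zy)y = (18.1 + 2.4×11.4)×11.4 = 518.2 ft²; P = b + 2y√(1+z²) = 18.1 + 2×11.4×2.6 = 77.38 ft. Hydraulic radius R = A/P = 518.2/77.38 = 6.697 ft. Q_A = (1.486/0.034)·518.2·6.697^(2/3)·√0.001 = 2545 ft³/s.
Channel B: Flow area A = b·y = 24 × 10.2 = 244.8 ft². Wetted perimeter P = b + 2y = 24 + 2×10.2 = 44.4 ft. Hydraulic radius R = A/P = 244.8/44.4 = 5.514 ft. Q_B = (1.486/0.034)·244.8·5.514^(2/3)·√0.001 = 1056 ft³/s.
The larger discharge is 2545 ft³/s and the smaller is 1056 ft³/s; the ratio is 2.41.

2.41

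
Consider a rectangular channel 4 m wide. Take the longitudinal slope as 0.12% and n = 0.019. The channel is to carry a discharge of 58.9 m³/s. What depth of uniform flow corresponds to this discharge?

y_n = 6.14 m

Manning's equation rearranged: A R^(2/3) = nQ / (1·√S) = 0.019 × 58.9 / (√0.0012) = 32.31.
Try y = 7.34 m: A R^(2/3) = 39.69 — too large.
Try y = 4.46 m: A R^(2/3) = 22.12 — too small.
Try y = 6.14 m: A R^(2/3) = 32.31 — matches.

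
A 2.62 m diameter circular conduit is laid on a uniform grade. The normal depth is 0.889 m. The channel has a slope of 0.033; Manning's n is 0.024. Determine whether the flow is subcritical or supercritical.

For a circular section of diameter D = 2.62 m at depth y = 0.889 m, the central angle is θ = 2 arccos(1 − 2y/D) = 2.487 rad. Then A = (D²/8)(θ − sin θ) = 1.612 m² and P = Dθ/2 = 3.258 m.
Hydraulic radius R = A/P = 1.612/3.258 = 0.4947 m.
V = (1/n) R^(2/3) √S = (1/0.024) × 0.4947^(2/3) × √0.033 = 4.735 m/s. Hydraulic depth D_h = A/T = 1.612/2.481 = 0.6497 m.
Froude number Fr = V/√(g·D_h) = 4.735/√(9.81×0.6497) = 1.88, which is greater than 1, so the flow is supercritical.

supercritical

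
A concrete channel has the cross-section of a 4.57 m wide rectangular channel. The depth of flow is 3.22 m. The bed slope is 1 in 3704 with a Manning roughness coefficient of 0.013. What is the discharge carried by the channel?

Flow area A = b·y = 4.57 × 3.22 = 14.72 m². Wetted perimeter P = b + 2y = 4.57 + 2×3.22 = 11.01 m.
Hydraulic radius R = A/P = 14.72/11.01 = 1.337 m.
Manning's equation: Q = (1/n) A R^(2/3) S^(1/2) = (1/0.013) × 14.72 × 1.337^(2/3) × 0.00027^(1/2) = 22.6 m³/s.

Q = 22.6 m³/s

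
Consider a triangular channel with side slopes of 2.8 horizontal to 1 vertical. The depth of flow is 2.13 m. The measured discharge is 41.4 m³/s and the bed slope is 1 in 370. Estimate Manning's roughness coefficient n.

For a triangular section with side slope z = 2.8: A = zy² = 2.8×2.13² = 12.7 m²; P = 2y√(1+z²) = 2×2.13×2.973 = 12.67 m.
Hydraulic radius R = A/P = 12.7/12.67 = 1.003 m.
Rearranging Manning's equation: n = (1/Q) A R^(2/3) S^(1/2) = (1/41.4) × 12.7 × 1.003^(2/3) × √0.002703 = 0.016.

n = 0.016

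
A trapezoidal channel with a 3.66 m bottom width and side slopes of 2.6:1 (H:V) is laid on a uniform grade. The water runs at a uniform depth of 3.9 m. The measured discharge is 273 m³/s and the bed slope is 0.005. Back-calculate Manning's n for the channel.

With bottom width b = 3.66 m and side slope z = 2.6: A = (b + zy)y = (3.66 + 2.6×3.9)×3.9 = 53.82 m²; P = b + 2y√(1+z²) = 3.66 + 2×3.9×2.786 = 25.39 m.
Hydraulic radius R = A/P = 53.82/25.39 = 2.12 m.
Rearranging Manning's equation: n = (1/Q) A R^(2/3) S^(1/2) = (1/273) × 53.82 × 2.12^(2/3) × √0.005 = 0.023.

n = 0.023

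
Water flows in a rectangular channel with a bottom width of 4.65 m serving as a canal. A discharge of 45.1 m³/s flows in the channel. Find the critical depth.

y_c = 2.12 m

For a rectangular channel, critical depth y_c = (q²/g)^(1/3) where q = Q/b = 45.1/4.65 = 9.699 m²/s.
So y_c = (9.699²/9.81)^(1/3) = 2.12 m.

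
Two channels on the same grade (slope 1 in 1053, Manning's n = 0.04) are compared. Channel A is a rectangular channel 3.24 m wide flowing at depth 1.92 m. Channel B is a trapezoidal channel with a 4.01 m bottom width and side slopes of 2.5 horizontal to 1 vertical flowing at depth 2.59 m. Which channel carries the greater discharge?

Channel A: Flow area A = b·y = 3.24 × 1.92 = 6.221 m². Wetted perimeter P = b + 2y = 3.24 + 2×1.92 = 7.08 m. Hydraulic radius R = A/P = 6.221/7.08 = 0.8786 m. Q_A = (1/0.04)·6.221·0.8786^(2/3)·√0.0009497 = 4.397 m³/s.
Channel B: With bottom width b = 4.01 m and side slope z = 2.5: A = (b + zy)y = (4.01 + 2.5×2.59)×2.59 = 27.16 m²; P = b + 2y√(1+z²) = 4.01 + 2×2.59×2.693 = 17.96 m. Hydraulic radius R = A/P = 27.16/17.96 = 1.512 m. Q_B = (1/0.04)·27.16·1.512^(2/3)·√0.0009497 = 27.56 m³/s.
Q_A = 4.397 m³/s vs Q_B = 27.56 m³/s, so channel B carries more.

channel B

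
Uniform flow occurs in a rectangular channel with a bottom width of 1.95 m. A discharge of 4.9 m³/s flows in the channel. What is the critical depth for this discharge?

For a rectangular channel, critical depth y_c = (q²/g)^(1/3) where q = Q/b = 4.9/1.95 = 2.513 m²/s.
So y_c = (2.513²/9.81)^(1/3) = 0.863 m.

y_c = 0.863 m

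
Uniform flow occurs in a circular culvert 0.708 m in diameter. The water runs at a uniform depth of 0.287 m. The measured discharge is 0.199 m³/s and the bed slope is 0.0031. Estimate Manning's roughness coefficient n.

For a circular section of diameter D = 0.708 m at depth y = 0.287 m, the central angle is θ = 2 arccos(1 − 2y/D) = 2.761 rad. Then A = (D²/8)(θ − sin θ) = 0.1497 m² and P = Dθ/2 = 0.9773 m.
Hydraulic radius R = A/P = 0.1497/0.9773 = 0.1532 m.
Rearranging Manning's equation: n = (1/Q) A R^(2/3) S^(1/2) = (1/0.199) × 0.1497 × 0.1532^(2/3) × √0.0031 = 0.012.

n = 0.012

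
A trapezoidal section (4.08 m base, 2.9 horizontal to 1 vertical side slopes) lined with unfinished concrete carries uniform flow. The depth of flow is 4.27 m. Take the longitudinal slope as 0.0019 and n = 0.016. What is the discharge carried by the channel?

Q = 336 m³/s

With bottom width b = 4.08 m and side slope z = 2.9: A = (b + zy)y = (4.08 + 2.9×4.27)×4.27 = 70.3 m²; P = b + 2y√(1+z²) = 4.08 + 2×4.27×3.068 = 30.28 m.
Hydraulic radius R = A/P = 70.3/30.28 = 2.322 m.
Manning's equation: Q = (1/n) A R^(2/3) S^(1/2) = (1/0.016) × 70.3 × 2.322^(2/3) × 0.0019^(1/2) = 336 m³/s.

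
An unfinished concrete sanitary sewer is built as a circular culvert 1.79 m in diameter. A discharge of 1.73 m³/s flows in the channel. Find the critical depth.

At critical depth, Q² T / (g A³) = 1, i.e. A³/T = Q²/g = 1.73²/9.81 = 0.3051.
Trying y = 0.813 m: A³/T = 0.7707 — too large.
Trying y = 0.639 m: A³/T = 0.3057 — ≈ 0.3051.

y_c = 0.639 m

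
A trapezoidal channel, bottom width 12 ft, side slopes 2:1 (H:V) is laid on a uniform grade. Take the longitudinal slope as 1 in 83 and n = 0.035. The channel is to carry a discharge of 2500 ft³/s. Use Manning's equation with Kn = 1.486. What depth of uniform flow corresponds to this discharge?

Manning's equation rearranged: A R^(2/3) = nQ / (1.486·√S) = 0.035 × 2500 / (1.486 × √0.01205) = 536.4.
Try y = 5.65 ft: A R^(2/3) = 305.3 — too small.
Try y = 8.48 ft: A R^(2/3) = 710.3 — too large.
Try y = 7.43 ft: A R^(2/3) = 536.9 — ≈ 536.4.

y_n = 7.43 ft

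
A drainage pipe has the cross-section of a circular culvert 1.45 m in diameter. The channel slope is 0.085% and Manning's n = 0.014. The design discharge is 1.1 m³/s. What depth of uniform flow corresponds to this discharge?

Manning's equation rearranged: A R^(2/3) = nQ / (1·√S) = 0.014 × 1.1 / (√0.00085) = 0.5282.
At y = 0.614 m: A R^(2/3) = 0.3137 — short.
At y = 0.834 m: A R^(2/3) = 0.5282 — close enough.

y_n = 0.834 m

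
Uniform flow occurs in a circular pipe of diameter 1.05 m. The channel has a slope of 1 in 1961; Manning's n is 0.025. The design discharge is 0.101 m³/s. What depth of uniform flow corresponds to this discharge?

y_n = 0.405 m

Manning's equation rearranged: A R^(2/3) = nQ / (1·√S) = 0.025 × 0.101 / (√0.0005099) = 0.1118.
Try y = 0.317 m: A R^(2/3) = 0.07038 — too small.
Try y = 0.516 m: A R^(2/3) = 0.1723 — too large.
Try y = 0.405 m: A R^(2/3) = 0.1119 — close enough.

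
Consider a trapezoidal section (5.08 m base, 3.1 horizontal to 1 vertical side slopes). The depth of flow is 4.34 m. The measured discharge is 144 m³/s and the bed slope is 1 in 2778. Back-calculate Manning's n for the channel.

n = 0.0191

With bottom width b = 5.08 m and side slope z = 3.1: A = (b + zy)y = (5.08 + 3.1×4.34)×4.34 = 80.44 m²; P = b + 2y√(1+z²) = 5.08 + 2×4.34×3.257 = 33.35 m.
Hydraulic radius R = A/P = 80.44/33.35 = 2.412 m.
Rearranging Manning's equation: n = (1/Q) A R^(2/3) S^(1/2) = (1/144) × 80.44 × 2.412^(2/3) × √0.00036 = 0.0191.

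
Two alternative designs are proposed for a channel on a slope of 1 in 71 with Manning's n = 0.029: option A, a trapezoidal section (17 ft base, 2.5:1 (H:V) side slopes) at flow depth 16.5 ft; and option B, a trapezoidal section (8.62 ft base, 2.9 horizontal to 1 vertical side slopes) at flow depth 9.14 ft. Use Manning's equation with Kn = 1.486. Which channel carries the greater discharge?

channel A

Channel A: With bottom width b = 17 ft and side slope z = 2.5: A = (b + zy)y = (17 + 2.5×16.5)×16.5 = 961.1 ft²; P = b + 2y√(1+z²) = 17 + 2×16.5×2.693 = 105.9 ft. Hydraulic radius R = A/P = 961.1/105.9 = 9.08 ft. Q_A = (1.486/0.029)·961.1·9.08^(2/3)·√0.01408 = 25440 ft³/s.
Channel B: With bottom width b = 8.62 ft and side slope z = 2.9: A = (b + zy)y = (8.62 + 2.9×9.14)×9.14 = 321.1 ft²; P = b + 2y√(1+z²) = 8.62 + 2×9.14×3.068 = 64.7 ft. Hydraulic radius R = A/P = 321.1/64.7 = 4.963 ft. Q_B = (1.486/0.029)·321.1·4.963^(2/3)·√0.01408 = 5680 ft³/s.
Q_A = 25440 ft³/s vs Q_B = 5680 ft³/s, so channel A carries more.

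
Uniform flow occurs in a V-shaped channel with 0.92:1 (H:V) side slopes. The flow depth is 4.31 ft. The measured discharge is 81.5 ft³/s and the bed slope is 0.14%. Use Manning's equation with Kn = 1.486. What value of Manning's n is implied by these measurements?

For a triangular section with side slope z = 0.92: A = zy² = 0.92×4.31² = 17.09 ft²; P = 2y√(1+z²) = 2×4.31×1.359 = 11.71 ft.
Hydraulic radius R = A/P = 17.09/11.71 = 1.459 ft.
Rearranging Manning's equation: n = (1.486/Q) A R^(2/3) S^(1/2) = (1.486/81.5) × 17.09 × 1.459^(2/3) × √0.0014 = 0.015.

n = 0.015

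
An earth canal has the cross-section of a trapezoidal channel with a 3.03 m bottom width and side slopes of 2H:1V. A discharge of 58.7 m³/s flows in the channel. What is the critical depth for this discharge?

y_c = 2.17 m

At critical depth, Q² T / (g A³) = 1, i.e. A³/T = Q²/g = 58.7²/9.81 = 351.2.
Trying y = 1.68 m: A³/T = 126.9 — short.
Trying y = 2.5 m: A³/T = 620.9 — over.
Trying y = 2.17 m: A³/T = 349.3 — matches.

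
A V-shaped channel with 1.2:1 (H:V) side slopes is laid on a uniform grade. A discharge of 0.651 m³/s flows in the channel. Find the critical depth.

y_c = 0.57 m

At critical depth, Q² T / (g A³) = 1, i.e. A³/T = Q²/g = 0.651²/9.81 = 0.0432.
Trying y = 0.703 m: A³/T = 0.1236 — over.
Trying y = 0.495 m: A³/T = 0.0214 — short.
Trying y = 0.57 m: A³/T = 0.04332 — ≈ 0.0432.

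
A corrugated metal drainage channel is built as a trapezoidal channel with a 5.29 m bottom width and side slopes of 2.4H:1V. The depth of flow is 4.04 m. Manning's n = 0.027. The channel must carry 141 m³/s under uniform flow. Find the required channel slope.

S = 0.0013

With bottom width b = 5.29 m and side slope z = 2.4: A = (b + zy)y = (5.29 + 2.4×4.04)×4.04 = 60.54 m²; P = b + 2y√(1+z²) = 5.29 + 2×4.04×2.6 = 26.3 m.
Hydraulic radius R = A/P = 60.54/26.3 = 2.302 m.
From Manning's equation, S = [nQ / (1 A R^(2/3))]² = [0.027 × 141 / (1 × 60.54 × 2.302^(2/3))]² = 0.0013.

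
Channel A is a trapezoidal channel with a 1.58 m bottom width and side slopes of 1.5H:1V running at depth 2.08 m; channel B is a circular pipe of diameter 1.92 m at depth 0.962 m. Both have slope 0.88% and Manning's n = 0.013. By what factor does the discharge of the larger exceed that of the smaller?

11.5

Channel A: With bottom width b = 1.58 m and side slope z = 1.5: A = (b + zy)y = (1.58 + 1.5×2.08)×2.08 = 9.776 m²; P = b + 2y√(1+z²) = 1.58 + 2×2.08×1.803 = 9.08 m. Hydraulic radius R = A/P = 9.776/9.08 = 1.077 m. Q_A = (1/0.013)·9.776·1.077^(2/3)·√0.0088 = 74.11 m³/s.
Channel B: For a circular section of diameter D = 1.92 m at depth y = 0.962 m, the central angle is θ = 2 arccos(1 − 2y/D) = 3.146 rad. Then A = (D²/8)(θ − sin θ) = 1.451 m² and P = Dθ/2 = 3.02 m. Hydraulic radius R = A/P = 1.451/3.02 = 0.4806 m. Q_B = (1/0.013)·1.451·0.4806^(2/3)·√0.0088 = 6.427 m³/s.
The larger discharge is 74.11 m³/s and the smaller is 6.427 m³/s; the ratio is 11.5.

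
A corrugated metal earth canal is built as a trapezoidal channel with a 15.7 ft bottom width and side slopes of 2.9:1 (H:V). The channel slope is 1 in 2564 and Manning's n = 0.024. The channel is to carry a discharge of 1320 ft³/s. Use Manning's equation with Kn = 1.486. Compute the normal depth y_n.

y_n = 8.76 ft

Manning's equation rearranged: A R^(2/3) = nQ / (1.486·√S) = 0.024 × 1320 / (1.486 × √0.00039) = 1080.
Trying y = 6.53 ft: A R^(2/3) = 575.3 — low.
Trying y = 8.76 ft: A R^(2/3) = 1079 — close enough.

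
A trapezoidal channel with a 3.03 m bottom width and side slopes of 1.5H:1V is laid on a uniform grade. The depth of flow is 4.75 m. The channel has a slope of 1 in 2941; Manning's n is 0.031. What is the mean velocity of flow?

With bottom width b = 3.03 m and side slope z = 1.5: A = (b + zy)y = (3.03 + 1.5×4.75)×4.75 = 48.24 m²; P = b + 2y√(1+z²) = 3.03 + 2×4.75×1.803 = 20.16 m.
Hydraulic radius R = A/P = 48.24/20.16 = 2.393 m.
From Manning's equation, V = (1/n) R^(2/3) S^(1/2) = (1/0.031) × 2.393^(2/3) × 0.00034^(1/2) = 1.06 m/s.

V = 1.06 m/s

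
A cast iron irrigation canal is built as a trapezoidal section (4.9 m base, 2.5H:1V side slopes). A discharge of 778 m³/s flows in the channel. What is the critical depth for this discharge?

At critical depth, Q² T / (g A³) = 1, i.e. A³/T = Q²/g = 778²/9.81 = 61700.
At y = 4.96 m: A³/T = 21270 — too small.
At y = 7.89 m: A³/T = 165400 — too large.
At y = 6.33 m: A³/T = 61770 — ≈ 61700.

y_c = 6.33 m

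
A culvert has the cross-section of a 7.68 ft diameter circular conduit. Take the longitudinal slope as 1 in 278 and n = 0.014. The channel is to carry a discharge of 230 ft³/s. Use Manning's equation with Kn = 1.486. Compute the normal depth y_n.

y_n = 3.86 ft

Manning's equation rearranged: A R^(2/3) = nQ / (1.486·√S) = 0.014 × 230 / (1.486 × √0.003597) = 36.13.
Trying y = 3.18 ft: A R^(2/3) = 25.68 — short.
Trying y = 4.8 ft: A R^(2/3) = 51.13 — over.
Trying y = 3.86 ft: A R^(2/3) = 36.1 — matches.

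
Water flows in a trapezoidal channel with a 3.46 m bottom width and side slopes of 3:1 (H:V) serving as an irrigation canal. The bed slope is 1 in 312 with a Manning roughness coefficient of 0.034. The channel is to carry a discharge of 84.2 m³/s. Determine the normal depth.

Manning's equation rearranged: A R^(2/3) = nQ / (1·√S) = 0.034 × 84.2 / (√0.003205) = 50.57.
Try y = 3.49 m: A R^(2/3) = 74.68 — over.
Try y = 2.13 m: A R^(2/3) = 24.2 — short.
Try y = 2.95 m: A R^(2/3) = 50.54 — ≈ 50.57.

y_n = 2.95 m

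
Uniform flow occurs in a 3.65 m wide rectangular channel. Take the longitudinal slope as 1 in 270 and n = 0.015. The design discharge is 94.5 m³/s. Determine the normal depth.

Manning's equation rearranged: A R^(2/3) = nQ / (1·√S) = 0.015 × 94.5 / (√0.003704) = 23.29.
At y = 6.57 m: A R^(2/3) = 30.41 — high.
At y = 5.22 m: A R^(2/3) = 23.3 — matches.

y_n = 5.22 m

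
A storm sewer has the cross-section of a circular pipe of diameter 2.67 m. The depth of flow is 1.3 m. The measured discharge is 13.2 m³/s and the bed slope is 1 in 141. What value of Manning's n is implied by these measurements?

n = 0.013

For a circular section of diameter D = 2.67 m at depth y = 1.3 m, the central angle is θ = 2 arccos(1 − 2y/D) = 3.089 rad. Then A = (D²/8)(θ − sin θ) = 2.706 m² and P = Dθ/2 = 4.124 m.
Hydraulic radius R = A/P = 2.706/4.124 = 0.6562 m.
Rearranging Manning's equation: n = (1/Q) A R^(2/3) S^(1/2) = (1/13.2) × 2.706 × 0.6562^(2/3) × √0.007092 = 0.013.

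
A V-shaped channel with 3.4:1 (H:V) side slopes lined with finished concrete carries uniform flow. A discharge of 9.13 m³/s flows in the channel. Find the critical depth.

At critical depth, Q² T / (g A³) = 1, i.e. A³/T = Q²/g = 9.13²/9.81 = 8.497.
Try y = 1.21 m: A³/T = 14.99 — high.
Try y = 0.752 m: A³/T = 1.39 — low.
Try y = 1.08 m: A³/T = 8.493 — ≈ 8.497.

y_c = 1.08 m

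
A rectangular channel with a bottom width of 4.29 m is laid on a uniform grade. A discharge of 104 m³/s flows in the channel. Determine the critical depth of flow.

For a rectangular channel, critical depth y_c = (q²/g)^(1/3) where q = Q/b = 104/4.29 = 24.24 m²/s.
So y_c = (24.24²/9.81)^(1/3) = 3.91 m.

y_c = 3.91 m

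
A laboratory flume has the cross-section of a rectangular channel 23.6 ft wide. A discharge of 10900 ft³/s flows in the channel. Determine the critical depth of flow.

y_c = 18.8 ft

For a rectangular channel, critical depth y_c = (q²/g)^(1/3) where q = Q/b = 10900/23.6 = 461.9 ft²/s.
So y_c = (461.9²/32.2)^(1/3) = 18.8 ft.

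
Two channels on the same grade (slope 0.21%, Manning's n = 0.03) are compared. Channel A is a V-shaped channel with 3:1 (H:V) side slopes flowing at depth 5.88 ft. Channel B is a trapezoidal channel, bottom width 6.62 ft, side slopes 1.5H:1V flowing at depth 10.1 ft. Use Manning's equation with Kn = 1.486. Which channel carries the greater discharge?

channel B

Channel A: For a triangular section with side slope z = 3: A = zy² = 3×5.88² = 103.7 ft²; P = 2y√(1+z²) = 2×5.88×3.162 = 37.19 ft. Hydraulic radius R = A/P = 103.7/37.19 = 2.789 ft. Q_A = (1.486/0.03)·103.7·2.789^(2/3)·√0.0021 = 466.5 ft³/s.
Channel B: With bottom width b = 6.62 ft and side slope z = 1.5: A = (b + zy)y = (6.62 + 1.5×10.1)×10.1 = 219.9 ft²; P = b + 2y√(1+z²) = 6.62 + 2×10.1×1.803 = 43.04 ft. Hydraulic radius R = A/P = 219.9/43.04 = 5.109 ft. Q_B = (1.486/0.03)·219.9·5.109^(2/3)·√0.0021 = 1481 ft³/s.
Q_A = 466.5 ft³/s vs Q_B = 1481 ft³/s, so channel B carries more.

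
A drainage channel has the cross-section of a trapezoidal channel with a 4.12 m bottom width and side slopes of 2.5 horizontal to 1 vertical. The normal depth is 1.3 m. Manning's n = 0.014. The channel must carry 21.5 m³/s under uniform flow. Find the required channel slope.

With bottom width b = 4.12 m and side slope z = 2.5: A = (b + zy)y = (4.12 + 2.5×1.3)×1.3 = 9.581 m²; P = b + 2y√(1+z²) = 4.12 + 2×1.3×2.693 = 11.12 m.
Hydraulic radius R = A/P = 9.581/11.12 = 0.8615 m.
From Manning's equation, S = [nQ / (1 A R^(2/3))]² = [0.014 × 21.5 / (1 × 9.581 × 0.8615^(2/3))]² = 0.0012.

S = 0.0012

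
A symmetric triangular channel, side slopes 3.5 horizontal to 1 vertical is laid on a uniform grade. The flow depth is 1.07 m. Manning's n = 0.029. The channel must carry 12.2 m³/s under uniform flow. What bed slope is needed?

For a triangular section with side slope z = 3.5: A = zy² = 3.5×1.07² = 4.007 m²; P = 2y√(1+z²) = 2×1.07×3.64 = 7.79 m.
Hydraulic radius R = A/P = 4.007/7.79 = 0.5144 m.
From Manning's equation, S = [nQ / (1 A R^(2/3))]² = [0.029 × 12.2 / (1 × 4.007 × 0.5144^(2/3))]² = 0.0189.

S = 0.0189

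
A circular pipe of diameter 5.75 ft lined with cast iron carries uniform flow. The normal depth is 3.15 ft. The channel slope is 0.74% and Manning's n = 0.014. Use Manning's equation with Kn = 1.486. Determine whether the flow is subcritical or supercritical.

For a circular section of diameter D = 5.75 ft at depth y = 3.15 ft, the central angle is θ = 2 arccos(1 − 2y/D) = 3.333 rad. Then A = (D²/8)(θ − sin θ) = 14.56 ft² and P = Dθ/2 = 9.583 ft.
Hydraulic radius R = A/P = 14.56/9.583 = 1.52 ft.
V = (1.486/n) R^(2/3) √S = (1.486/0.014) × 1.52^(2/3) × √0.0074 = 12.07 ft/s. Hydraulic depth D_h = A/T = 14.56/5.724 = 2.544 ft.
Froude number Fr = V/√(g·D_h) = 12.07/√(32.2×2.544) = 1.33, which is greater than 1, so the flow is supercritical.

supercritical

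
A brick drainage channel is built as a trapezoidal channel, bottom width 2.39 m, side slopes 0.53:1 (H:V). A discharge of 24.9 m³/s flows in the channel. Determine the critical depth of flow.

y_c = 1.92 m

At critical depth, Q² T / (g A³) = 1, i.e. A³/T = Q²/g = 24.9²/9.81 = 63.2.
Trying y = 2.15 m: A³/T = 93.59 — too large.
Trying y = 1.63 m: A³/T = 36.23 — too small.
Trying y = 1.92 m: A³/T = 63.29 — ≈ 63.2.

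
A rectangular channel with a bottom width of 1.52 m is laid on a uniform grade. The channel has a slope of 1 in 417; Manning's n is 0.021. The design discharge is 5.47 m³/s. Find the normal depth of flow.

Manning's equation rearranged: A R^(2/3) = nQ / (1·√S) = 0.021 × 5.47 / (√0.002398) = 2.346.
Try y = 2.76 m: A R^(2/3) = 2.971 — high.
Try y = 1.57 m: A R^(2/3) = 1.528 — low.
Try y = 2.25 m: A R^(2/3) = 2.346 — matches.

y_n = 2.25 m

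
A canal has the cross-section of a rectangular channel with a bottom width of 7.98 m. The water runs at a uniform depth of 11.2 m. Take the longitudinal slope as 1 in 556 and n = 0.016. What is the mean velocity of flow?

V = 5.44 m/s

Flow area A = b·y = 7.98 × 11.2 = 89.38 m². Wetted perimeter P = b + 2y = 7.98 + 2×11.2 = 30.38 m.
Hydraulic radius R = A/P = 89.38/30.38 = 2.942 m.
From Manning's equation, V = (1/n) R^(2/3) S^(1/2) = (1/0.016) × 2.942^(2/3) × 0.001799^(1/2) = 5.44 m/s.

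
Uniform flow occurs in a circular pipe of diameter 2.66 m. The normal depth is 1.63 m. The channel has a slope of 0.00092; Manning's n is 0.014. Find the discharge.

For a circular section of diameter D = 2.66 m at depth y = 1.63 m, the central angle is θ = 2 arccos(1 − 2y/D) = 3.597 rad. Then A = (D²/8)(θ − sin θ) = 3.57 m² and P = Dθ/2 = 4.784 m.
Hydraulic radius R = A/P = 3.57/4.784 = 0.7463 m.
Manning's equation: Q = (1/n) A R^(2/3) S^(1/2) = (1/0.014) × 3.57 × 0.7463^(2/3) × 0.00092^(1/2) = 6.36 m³/s.

Q = 6.36 m³/s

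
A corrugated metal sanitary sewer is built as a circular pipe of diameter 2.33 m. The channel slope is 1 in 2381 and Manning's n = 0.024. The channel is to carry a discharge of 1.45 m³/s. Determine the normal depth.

Manning's equation rearranged: A R^(2/3) = nQ / (1·√S) = 0.024 × 1.45 / (√0.00042) = 1.698.
At y = 1.1 m: A R^(2/3) = 1.347 — too small.
At y = 1.26 m: A R^(2/3) = 1.695 — matches.

y_n = 1.26 m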